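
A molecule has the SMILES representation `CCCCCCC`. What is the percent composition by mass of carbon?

Atom tally by fragment:
  CH3 → C:1 H:3
  CH2 → C:1 H:2
  CH2 → C:1 H:2
  CH2 → C:1 H:2
  CH2 → C:1 H:2
  CH2 → C:1 H:2
  CH3 → C:1 H:3
Element totals:
  C: 7
  H: 16
Molecular formula: C7H16.
Molar mass = 100.205 g/mol.
Mass from C: 7 × 12.011 = 84.077 g/mol.
%C = 84.077 / 100.205 × 100 = 83.90%.

83.90%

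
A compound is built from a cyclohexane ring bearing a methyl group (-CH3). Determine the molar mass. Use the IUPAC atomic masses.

Atom tally by fragment:
  cyclohexane ring core → C:6 H:12
  (− 1 ring H displaced by substituents)
  + CH3 → C:1 H:3
Element totals:
  C: 7
  H: 14
Molecular formula: C7H14.
  M = 7(12.011) + 14(1.008)
    = 84.077 + 14.112 = 98.189

98.19 g/mol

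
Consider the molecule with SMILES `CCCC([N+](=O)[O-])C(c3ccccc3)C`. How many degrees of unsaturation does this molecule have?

5

Atom tally by fragment:
  CH3 → C:1 H:3
  CH2 → C:1 H:2
  CH2 → C:1 H:2
  CH(NO2) → C:1 H:1 N:1 O:2
  CH(C6H5) → C:7 H:6
  CH3 → C:1 H:3
Element totals:
  C: 12
  H: 17
  N: 1
  O: 2
Molecular formula: C12H17NO2.
DoU = (2C + 2 + N − H − X) / 2 = (2·12 + 2 + 1 − 17 − 0) / 2 = 5.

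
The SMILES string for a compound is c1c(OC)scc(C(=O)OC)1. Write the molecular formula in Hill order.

Atom tally by fragment:
  thiophene ring core → C:4 H:4 S:1
  (− 2 ring H displaced by substituents)
  + OCH3 → C:1 H:3 O:1
  + COOCH3 → C:2 H:3 O:2
Element totals:
  C: 7
  H: 8
  O: 3
  S: 1

C7H8O3S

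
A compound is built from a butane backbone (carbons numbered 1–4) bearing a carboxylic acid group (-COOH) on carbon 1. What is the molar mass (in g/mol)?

102.13 g/mol

Atom tally by fragment:
  HOOCCH2 → C:2 H:3 O:2
  CH2 → C:1 H:2
  CH2 → C:1 H:2
  CH3 → C:1 H:3
Element totals:
  C: 5
  H: 10
  O: 2
Molecular formula: C5H10O2.
  M = 5(12.011) + 10(1.008) + 2(15.999)
    = 60.055 + 10.080 + 31.998 = 102.133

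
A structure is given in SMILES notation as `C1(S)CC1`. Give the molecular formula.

Atom tally by fragment:
  cyclopropane ring core → C:3 H:6
  (− 1 ring H displaced by substituents)
  + SH → S:1 H:1
Element totals:
  C: 3
  H: 6
  S: 1

C3H6S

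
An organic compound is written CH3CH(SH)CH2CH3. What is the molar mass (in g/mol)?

90.18 g/mol

Element totals:
  C: 4
  H: 10
  S: 1
Molecular formula: C4H10S.
  M = 4(12.011) + 10(1.008) + 32.06
    = 48.044 + 10.080 + 32.060 = 90.184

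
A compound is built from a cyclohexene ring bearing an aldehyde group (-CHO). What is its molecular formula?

C7H10O

Atom tally by fragment:
  cyclohexene ring core → C:6 H:10
  (− 1 ring H displaced by substituents)
  + CHO → C:1 H:1 O:1
Element totals:
  C: 7
  H: 10
  O: 1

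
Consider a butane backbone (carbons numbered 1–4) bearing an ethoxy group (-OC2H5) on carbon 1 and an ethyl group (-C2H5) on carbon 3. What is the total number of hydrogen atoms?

Atom tally by fragment:
  C2H5OCH2 → C:3 H:7 O:1
  CH2 → C:1 H:2
  CH(C2H5) → C:3 H:6
  CH3 → C:1 H:3
Element totals:
  C: 8
  H: 18
  O: 1

18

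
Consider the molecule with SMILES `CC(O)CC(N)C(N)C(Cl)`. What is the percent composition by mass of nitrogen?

16.81%

Atom tally by fragment:
  CH3 → C:1 H:3
  CH(OH) → C:1 H:2 O:1
  CH2 → C:1 H:2
  CH(NH2) → C:1 H:3 N:1
  CH(NH2) → C:1 H:3 N:1
  CH2Cl → C:1 H:2 Cl:1
Element totals:
  C: 6
  H: 15
  Cl: 1
  N: 2
  O: 1
Molecular formula: C6H15ClN2O.
Molar mass = 166.649 g/mol.
Mass from N: 2 × 14.007 = 28.014 g/mol.
%N = 28.014 / 166.649 × 100 = 16.81%.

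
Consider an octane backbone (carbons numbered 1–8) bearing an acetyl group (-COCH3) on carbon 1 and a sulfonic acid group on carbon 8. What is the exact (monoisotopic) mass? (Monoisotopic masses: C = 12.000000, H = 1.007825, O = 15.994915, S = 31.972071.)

Atom tally by fragment:
  CH3COCH2 → C:3 H:5 O:1
  CH2 → C:1 H:2
  CH2 → C:1 H:2
  CH2 → C:1 H:2
  CH2 → C:1 H:2
  CH2 → C:1 H:2
  CH2 → C:1 H:2
  CH2SO3H → C:1 H:3 S:1 O:3
Element totals:
  C: 10
  H: 20
  O: 4
  S: 1
Molecular formula: C10H20O4S.
  M = 10(12.0) + 20(1.007825) + 4(15.994915) + 31.972071
    = 120.000000 + 20.156500 + 63.979660 + 31.972071 = 236.108231

236.1082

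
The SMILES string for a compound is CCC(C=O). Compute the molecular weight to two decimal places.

72.11 g/mol

Atom tally by fragment:
  CH3 → C:1 H:3
  CH2 → C:1 H:2
  CH2CHO → C:2 H:3 O:1
Element totals:
  C: 4
  H: 8
  O: 1
Molecular formula: C4H8O.
  M = 4(12.011) + 8(1.008) + 15.999
    = 48.044 + 8.064 + 15.999 = 72.107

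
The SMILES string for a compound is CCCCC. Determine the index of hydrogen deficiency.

Atom tally by fragment:
  CH3 → C:1 H:3
  CH2 → C:1 H:2
  CH2 → C:1 H:2
  CH2 → C:1 H:2
  CH3 → C:1 H:3
Element totals:
  C: 5
  H: 12
Molecular formula: C5H12.
DoU = (2C + 2 + N − H − X) / 2 = (2·5 + 2 + 0 − 12 − 0) / 2 = 0.

0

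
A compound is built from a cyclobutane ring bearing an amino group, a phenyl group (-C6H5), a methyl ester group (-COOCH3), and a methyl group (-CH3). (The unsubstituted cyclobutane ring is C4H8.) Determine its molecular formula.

C13H17NO2

Atom tally by fragment:
  cyclobutane ring core → C:4 H:8
  (− 4 ring H displaced by substituents)
  + NH2 → N:1 H:2
  + C6H5 → C:6 H:5
  + COOCH3 → C:2 H:3 O:2
  + CH3 → C:1 H:3
Element totals:
  C: 13
  H: 17
  N: 1
  O: 2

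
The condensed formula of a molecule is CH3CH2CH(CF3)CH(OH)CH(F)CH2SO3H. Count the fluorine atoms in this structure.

4

Atom tally by fragment:
  CH3 → C:1 H:3
  CH2 → C:1 H:2
  CH(CF3) → C:2 H:1 F:3
  CH(OH) → C:1 H:2 O:1
  CH(F) → C:1 H:1 F:1
  CH2SO3H → C:1 H:3 S:1 O:3
Element totals:
  C: 7
  H: 12
  F: 4
  O: 4
  S: 1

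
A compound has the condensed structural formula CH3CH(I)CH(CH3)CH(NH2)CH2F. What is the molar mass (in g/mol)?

245.08 g/mol

Element totals:
  C: 6
  H: 13
  F: 1
  I: 1
  N: 1
Molecular formula: C6H13FIN.
  M = 6(12.011) + 13(1.008) + 18.998 + 126.904 + 14.007
    = 72.066 + 13.104 + 18.998 + 126.904 + 14.007 = 245.079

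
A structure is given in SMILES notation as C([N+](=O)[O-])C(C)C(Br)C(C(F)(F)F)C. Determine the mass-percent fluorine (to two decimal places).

Atom tally by fragment:
  O2NCH2 → C:1 H:2 N:1 O:2
  CH(CH3) → C:2 H:4
  CH(Br) → C:1 H:1 Br:1
  CH(CF3) → C:2 H:1 F:3
  CH3 → C:1 H:3
Element totals:
  C: 7
  H: 11
  Br: 1
  F: 3
  N: 1
  O: 2
Molecular formula: C7H11BrF3NO2.
Molar mass = 278.068 g/mol.
Mass from F: 3 × 18.998 = 56.994 g/mol.
%F = 56.994 / 278.068 × 100 = 20.50%.

20.50%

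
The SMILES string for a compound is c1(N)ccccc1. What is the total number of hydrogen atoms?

7

Atom tally by fragment:
  benzene ring core → C:6 H:6
  (− 1 ring H displaced by substituents)
  + NH2 → N:1 H:2
Element totals:
  C: 6
  H: 7
  N: 1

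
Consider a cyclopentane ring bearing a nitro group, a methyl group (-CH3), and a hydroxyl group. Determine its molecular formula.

Atom tally by fragment:
  cyclopentane ring core → C:5 H:10
  (− 3 ring H displaced by substituents)
  + NO2 → N:1 O:2
  + CH3 → C:1 H:3
  + OH → O:1 H:1
Element totals:
  C: 6
  H: 11
  N: 1
  O: 3

C6H11NO3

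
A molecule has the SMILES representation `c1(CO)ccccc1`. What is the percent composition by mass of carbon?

77.75%

Atom tally by fragment:
  benzene ring core → C:6 H:6
  (− 1 ring H displaced by substituents)
  + CH2OH → C:1 H:3 O:1
Element totals:
  C: 7
  H: 8
  O: 1
Molecular formula: C7H8O.
Molar mass = 108.140 g/mol.
Mass from C: 7 × 12.011 = 84.077 g/mol.
%C = 84.077 / 108.140 × 100 = 77.75%.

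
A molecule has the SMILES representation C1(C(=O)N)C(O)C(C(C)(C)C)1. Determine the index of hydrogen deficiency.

Atom tally by fragment:
  cyclopropane ring core → C:3 H:6
  (− 3 ring H displaced by substituents)
  + CONH2 → C:1 H:2 O:1 N:1
  + OH → O:1 H:1
  + C(CH3)3 → C:4 H:9
Element totals:
  C: 8
  H: 15
  N: 1
  O: 2
Molecular formula: C8H15NO2.
DoU = (2C + 2 + N − H − X) / 2 = (2·8 + 2 + 1 − 15 − 0) / 2 = 2.

2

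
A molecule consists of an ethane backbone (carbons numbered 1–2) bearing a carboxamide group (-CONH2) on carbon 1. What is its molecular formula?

C3H7NO

Atom tally by fragment:
  H2NOCCH2 → C:2 H:4 O:1 N:1
  CH3 → C:1 H:3
Element totals:
  C: 3
  H: 7
  N: 1
  O: 1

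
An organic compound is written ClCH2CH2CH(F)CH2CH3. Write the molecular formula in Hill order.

Atom tally by fragment:
  ClCH2 → C:1 H:2 Cl:1
  CH2 → C:1 H:2
  CH(F) → C:1 H:1 F:1
  CH2 → C:1 H:2
  CH3 → C:1 H:3
Element totals:
  C: 5
  H: 10
  Cl: 1
  F: 1

C5H10ClF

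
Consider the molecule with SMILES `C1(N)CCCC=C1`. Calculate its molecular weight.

Atom tally by fragment:
  cyclohexene ring core → C:6 H:10
  (− 1 ring H displaced by substituents)
  + NH2 → N:1 H:2
Element totals:
  C: 6
  H: 11
  N: 1
Molecular formula: C6H11N.
  M = 6(12.011) + 11(1.008) + 14.007
    = 72.066 + 11.088 + 14.007 = 97.161

97.16 g/mol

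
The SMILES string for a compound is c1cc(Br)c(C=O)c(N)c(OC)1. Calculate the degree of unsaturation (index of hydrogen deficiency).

5

Atom tally by fragment:
  benzene ring core → C:6 H:6
  (− 4 ring H displaced by substituents)
  + Br → Br:1
  + CHO → C:1 H:1 O:1
  + NH2 → N:1 H:2
  + OCH3 → C:1 H:3 O:1
Element totals:
  C: 8
  H: 8
  Br: 1
  N: 1
  O: 2
Molecular formula: C8H8BrNO2.
DoU = (2C + 2 + N − H − X) / 2 = (2·8 + 2 + 1 − 8 − 1) / 2 = 5.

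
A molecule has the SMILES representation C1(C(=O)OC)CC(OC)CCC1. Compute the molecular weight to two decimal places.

Atom tally by fragment:
  cyclohexane ring core → C:6 H:12
  (− 2 ring H displaced by substituents)
  + COOCH3 → C:2 H:3 O:2
  + OCH3 → C:1 H:3 O:1
Element totals:
  C: 9
  H: 16
  O: 3
Molecular formula: C9H16O3.
  M = 9(12.011) + 16(1.008) + 3(15.999)
    = 108.099 + 16.128 + 47.997 = 172.224

172.22 g/mol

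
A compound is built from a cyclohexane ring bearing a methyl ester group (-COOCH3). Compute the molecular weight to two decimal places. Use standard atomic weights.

Atom tally by fragment:
  cyclohexane ring core → C:6 H:12
  (− 1 ring H displaced by substituents)
  + COOCH3 → C:2 H:3 O:2
Element totals:
  C: 8
  H: 14
  O: 2
Molecular formula: C8H14O2.
  M = 8(12.011) + 14(1.008) + 2(15.999)
    = 96.088 + 14.112 + 31.998 = 142.198

142.20 g/mol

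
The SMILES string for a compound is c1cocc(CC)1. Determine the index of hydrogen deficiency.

Atom tally by fragment:
  furan ring core → C:4 H:4 O:1
  (− 1 ring H displaced by substituents)
  + C2H5 → C:2 H:5
Element totals:
  C: 6
  H: 8
  O: 1
Molecular formula: C6H8O.
DoU = (2C + 2 + N − H − X) / 2 = (2·6 + 2 + 0 − 8 − 0) / 2 = 3.

3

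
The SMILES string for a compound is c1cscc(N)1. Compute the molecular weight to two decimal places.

Atom tally by fragment:
  thiophene ring core → C:4 H:4 S:1
  (− 1 ring H displaced by substituents)
  + NH2 → N:1 H:2
Element totals:
  C: 4
  H: 5
  N: 1
  S: 1
Molecular formula: C4H5NS.
  M = 4(12.011) + 5(1.008) + 14.007 + 32.06
    = 48.044 + 5.040 + 14.007 + 32.060 = 99.151

99.15 g/mol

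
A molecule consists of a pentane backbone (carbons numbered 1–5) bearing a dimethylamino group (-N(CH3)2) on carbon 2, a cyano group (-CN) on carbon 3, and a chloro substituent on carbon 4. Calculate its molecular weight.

Atom tally by fragment:
  CH3 → C:1 H:3
  CH(N(CH3)2) → C:3 H:7 N:1
  CH(CN) → C:2 H:1 N:1
  CH(Cl) → C:1 H:1 Cl:1
  CH3 → C:1 H:3
Element totals:
  C: 8
  H: 15
  Cl: 1
  N: 2
Molecular formula: C8H15ClN2.
  M = 8(12.011) + 15(1.008) + 35.45 + 2(14.007)
    = 96.088 + 15.120 + 35.450 + 28.014 = 174.672

174.67 g/mol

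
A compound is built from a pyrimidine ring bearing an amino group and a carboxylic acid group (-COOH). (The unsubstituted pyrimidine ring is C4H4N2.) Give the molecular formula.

C5H5N3O2

Atom tally by fragment:
  pyrimidine ring core → C:4 H:4 N:2
  (− 2 ring H displaced by substituents)
  + NH2 → N:1 H:2
  + COOH → C:1 H:1 O:2
Element totals:
  C: 5
  H: 5
  N: 3
  O: 2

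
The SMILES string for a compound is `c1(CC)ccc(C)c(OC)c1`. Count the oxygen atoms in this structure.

1

Atom tally by fragment:
  benzene ring core → C:6 H:6
  (− 3 ring H displaced by substituents)
  + C2H5 → C:2 H:5
  + CH3 → C:1 H:3
  + OCH3 → C:1 H:3 O:1
Element totals:
  C: 10
  H: 14
  O: 1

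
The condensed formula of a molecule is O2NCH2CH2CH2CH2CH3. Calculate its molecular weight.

Atom tally by fragment:
  O2NCH2 → C:1 H:2 N:1 O:2
  CH2 → C:1 H:2
  CH2 → C:1 H:2
  CH2 → C:1 H:2
  CH3 → C:1 H:3
Element totals:
  C: 5
  H: 11
  N: 1
  O: 2
Molecular formula: C5H11NO2.
  M = 5(12.011) + 11(1.008) + 14.007 + 2(15.999)
    = 60.055 + 11.088 + 14.007 + 31.998 = 117.148

117.15 g/mol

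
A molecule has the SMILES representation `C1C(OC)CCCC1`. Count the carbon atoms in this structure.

Atom tally by fragment:
  cyclohexane ring core → C:6 H:12
  (− 1 ring H displaced by substituents)
  + OCH3 → C:1 H:3 O:1
Element totals:
  C: 7
  H: 14
  O: 1

7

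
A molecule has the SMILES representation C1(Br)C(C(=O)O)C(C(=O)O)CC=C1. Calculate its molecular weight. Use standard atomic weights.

249.06 g/mol

Atom tally by fragment:
  cyclohexene ring core → C:6 H:10
  (− 3 ring H displaced by substituents)
  + Br → Br:1
  + COOH → C:1 H:1 O:2
  + COOH → C:1 H:1 O:2
Element totals:
  C: 8
  H: 9
  Br: 1
  O: 4
Molecular formula: C8H9BrO4.
  M = 8(12.011) + 9(1.008) + 79.904 + 4(15.999)
    = 96.088 + 9.072 + 79.904 + 63.996 = 249.060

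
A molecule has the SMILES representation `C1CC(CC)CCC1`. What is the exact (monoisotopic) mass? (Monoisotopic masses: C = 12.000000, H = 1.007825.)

112.1252

Atom tally by fragment:
  cyclohexane ring core → C:6 H:12
  (− 1 ring H displaced by substituents)
  + C2H5 → C:2 H:5
Element totals:
  C: 8
  H: 16
Molecular formula: C8H16.
  M = 8(12.0) + 16(1.007825)
    = 96.000000 + 16.125200 = 112.125200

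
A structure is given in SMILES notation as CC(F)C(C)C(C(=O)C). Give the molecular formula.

Atom tally by fragment:
  CH3 → C:1 H:3
  CH(F) → C:1 H:1 F:1
  CH(CH3) → C:2 H:4
  CH2COCH3 → C:3 H:5 O:1
Element totals:
  C: 7
  H: 13
  F: 1
  O: 1

C7H13FO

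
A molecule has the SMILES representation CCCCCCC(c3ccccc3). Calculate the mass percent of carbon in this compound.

88.57%

Atom tally by fragment:
  CH3 → C:1 H:3
  CH2 → C:1 H:2
  CH2 → C:1 H:2
  CH2 → C:1 H:2
  CH2 → C:1 H:2
  CH2 → C:1 H:2
  CH2C6H5 → C:7 H:7
Element totals:
  C: 13
  H: 20
Molecular formula: C13H20.
Molar mass = 176.303 g/mol.
Mass from C: 13 × 12.011 = 156.143 g/mol.
%C = 156.143 / 176.303 × 100 = 88.57%.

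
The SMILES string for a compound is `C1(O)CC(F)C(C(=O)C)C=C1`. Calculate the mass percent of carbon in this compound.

Atom tally by fragment:
  cyclohexene ring core → C:6 H:10
  (− 3 ring H displaced by substituents)
  + OH → O:1 H:1
  + F → F:1
  + COCH3 → C:2 H:3 O:1
Element totals:
  C: 8
  H: 11
  F: 1
  O: 2
Molecular formula: C8H11FO2.
Molar mass = 158.172 g/mol.
Mass from C: 8 × 12.011 = 96.088 g/mol.
%C = 96.088 / 158.172 × 100 = 60.75%.

60.75%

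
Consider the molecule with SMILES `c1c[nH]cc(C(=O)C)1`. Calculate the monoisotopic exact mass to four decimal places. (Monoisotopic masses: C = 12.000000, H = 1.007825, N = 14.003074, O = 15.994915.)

109.0528

Atom tally by fragment:
  pyrrole ring core → C:4 H:5 N:1
  (− 1 ring H displaced by substituents)
  + COCH3 → C:2 H:3 O:1
Element totals:
  C: 6
  H: 7
  N: 1
  O: 1
Molecular formula: C6H7NO.
  M = 6(12.0) + 7(1.007825) + 14.003074 + 15.994915
    = 72.000000 + 7.054775 + 14.003074 + 15.994915 = 109.052764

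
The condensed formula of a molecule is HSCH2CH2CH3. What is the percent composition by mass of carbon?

47.31%

Element totals:
  C: 3
  H: 8
  S: 1
Molecular formula: C3H8S.
Molar mass = 76.157 g/mol.
Mass from C: 3 × 12.011 = 36.033 g/mol.
%C = 36.033 / 76.157 × 100 = 47.31%.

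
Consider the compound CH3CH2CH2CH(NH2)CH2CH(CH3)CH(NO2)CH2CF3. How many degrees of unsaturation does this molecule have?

1

Atom tally by fragment:
  CH3 → C:1 H:3
  CH2 → C:1 H:2
  CH2 → C:1 H:2
  CH(NH2) → C:1 H:3 N:1
  CH2 → C:1 H:2
  CH(CH3) → C:2 H:4
  CH(NO2) → C:1 H:1 N:1 O:2
  CH2CF3 → C:2 H:2 F:3
Element totals:
  C: 10
  H: 19
  F: 3
  N: 2
  O: 2
Molecular formula: C10H19F3N2O2.
DoU = (2C + 2 + N − H − X) / 2 = (2·10 + 2 + 2 − 19 − 3) / 2 = 1.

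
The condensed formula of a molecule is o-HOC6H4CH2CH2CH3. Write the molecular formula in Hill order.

Element totals:
  C: 9
  H: 12
  O: 1

C9H12O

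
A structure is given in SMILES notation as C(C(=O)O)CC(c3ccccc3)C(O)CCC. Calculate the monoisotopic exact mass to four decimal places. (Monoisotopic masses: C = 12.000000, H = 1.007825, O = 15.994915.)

236.1412

Atom tally by fragment:
  HOOCCH2 → C:2 H:3 O:2
  CH2 → C:1 H:2
  CH(C6H5) → C:7 H:6
  CH(OH) → C:1 H:2 O:1
  CH2 → C:1 H:2
  CH2 → C:1 H:2
  CH3 → C:1 H:3
Element totals:
  C: 14
  H: 20
  O: 3
Molecular formula: C14H20O3.
  M = 14(12.0) + 20(1.007825) + 3(15.994915)
    = 168.000000 + 20.156500 + 47.984745 = 236.141245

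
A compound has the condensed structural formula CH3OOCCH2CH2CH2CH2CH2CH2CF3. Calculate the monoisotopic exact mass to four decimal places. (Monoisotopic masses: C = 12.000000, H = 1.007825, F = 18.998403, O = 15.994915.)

212.1024

Atom tally by fragment:
  CH3OOCCH2 → C:3 H:5 O:2
  CH2 → C:1 H:2
  CH2 → C:1 H:2
  CH2 → C:1 H:2
  CH2 → C:1 H:2
  CH2CF3 → C:2 H:2 F:3
Element totals:
  C: 9
  H: 15
  F: 3
  O: 2
Molecular formula: C9H15F3O2.
  M = 9(12.0) + 15(1.007825) + 3(18.998403) + 2(15.994915)
    = 108.000000 + 15.117375 + 56.995209 + 31.989830 = 212.102414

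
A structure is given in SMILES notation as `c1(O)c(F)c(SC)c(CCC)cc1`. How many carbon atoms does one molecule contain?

10

Atom tally by fragment:
  benzene ring core → C:6 H:6
  (− 4 ring H displaced by substituents)
  + OH → O:1 H:1
  + F → F:1
  + SCH3 → C:1 H:3 S:1
  + CH2CH2CH3 → C:3 H:7
Element totals:
  C: 10
  H: 13
  F: 1
  O: 1
  S: 1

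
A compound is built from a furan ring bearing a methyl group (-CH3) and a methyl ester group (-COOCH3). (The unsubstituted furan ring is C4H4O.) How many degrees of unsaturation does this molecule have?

Atom tally by fragment:
  furan ring core → C:4 H:4 O:1
  (− 2 ring H displaced by substituents)
  + CH3 → C:1 H:3
  + COOCH3 → C:2 H:3 O:2
Element totals:
  C: 7
  H: 8
  O: 3
Molecular formula: C7H8O3.
DoU = (2C + 2 + N − H − X) / 2 = (2·7 + 2 + 0 − 8 − 0) / 2 = 4.

4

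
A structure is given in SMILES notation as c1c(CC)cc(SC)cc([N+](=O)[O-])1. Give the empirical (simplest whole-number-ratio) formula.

Atom tally by fragment:
  benzene ring core → C:6 H:6
  (− 3 ring H displaced by substituents)
  + C2H5 → C:2 H:5
  + SCH3 → C:1 H:3 S:1
  + NO2 → N:1 O:2
Element totals:
  C: 9
  H: 11
  N: 1
  O: 2
  S: 1
Molecular formula: C9H11NO2S.
gcd of subscripts (9, 11, 1, 2, 1) = 1, so the empirical formula equals the molecular formula.

C9H11NO2S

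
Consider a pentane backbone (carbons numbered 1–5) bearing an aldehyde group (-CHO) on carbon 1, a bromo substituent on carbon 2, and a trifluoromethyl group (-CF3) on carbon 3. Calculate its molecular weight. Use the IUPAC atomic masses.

247.05 g/mol

Atom tally by fragment:
  OHCCH2 → C:2 H:3 O:1
  CH(Br) → C:1 H:1 Br:1
  CH(CF3) → C:2 H:1 F:3
  CH2 → C:1 H:2
  CH3 → C:1 H:3
Element totals:
  C: 7
  H: 10
  Br: 1
  F: 3
  O: 1
Molecular formula: C7H10BrF3O.
  M = 7(12.011) + 10(1.008) + 79.904 + 3(18.998) + 15.999
    = 84.077 + 10.080 + 79.904 + 56.994 + 15.999 = 247.054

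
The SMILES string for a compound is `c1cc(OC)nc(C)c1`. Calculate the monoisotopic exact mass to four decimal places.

123.0684

Atom tally by fragment:
  pyridine ring core → C:5 H:5 N:1
  (− 2 ring H displaced by substituents)
  + OCH3 → C:1 H:3 O:1
  + CH3 → C:1 H:3
Element totals:
  C: 7
  H: 9
  N: 1
  O: 1
Molecular formula: C7H9NO.
  M = 7(12.0) + 9(1.007825) + 14.003074 + 15.994915
    = 84.000000 + 9.070425 + 14.003074 + 15.994915 = 123.068414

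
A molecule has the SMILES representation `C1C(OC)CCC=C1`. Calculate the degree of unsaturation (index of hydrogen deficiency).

Atom tally by fragment:
  cyclohexene ring core → C:6 H:10
  (− 1 ring H displaced by substituents)
  + OCH3 → C:1 H:3 O:1
Element totals:
  C: 7
  H: 12
  O: 1
Molecular formula: C7H12O.
DoU = (2C + 2 + N − H − X) / 2 = (2·7 + 2 + 0 − 12 − 0) / 2 = 2.

2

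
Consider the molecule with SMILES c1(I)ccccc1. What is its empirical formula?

Atom tally by fragment:
  benzene ring core → C:6 H:6
  (− 1 ring H displaced by substituents)
  + I → I:1
Element totals:
  C: 6
  H: 5
  I: 1
Molecular formula: C6H5I.
gcd of subscripts (6, 5, 1) = 1, so the empirical formula equals the molecular formula.

C6H5I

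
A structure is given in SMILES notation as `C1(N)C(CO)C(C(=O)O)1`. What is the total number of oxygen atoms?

Atom tally by fragment:
  cyclopropane ring core → C:3 H:6
  (− 3 ring H displaced by substituents)
  + NH2 → N:1 H:2
  + CH2OH → C:1 H:3 O:1
  + COOH → C:1 H:1 O:2
Element totals:
  C: 5
  H: 9
  N: 1
  O: 3

3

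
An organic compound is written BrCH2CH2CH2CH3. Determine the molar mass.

137.02 g/mol

Element totals:
  C: 4
  H: 9
  Br: 1
Molecular formula: C4H9Br.
  M = 4(12.011) + 9(1.008) + 79.904
    = 48.044 + 9.072 + 79.904 = 137.020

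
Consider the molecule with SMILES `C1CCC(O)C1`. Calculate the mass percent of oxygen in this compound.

18.57%

Atom tally by fragment:
  cyclopentane ring core → C:5 H:10
  (− 1 ring H displaced by substituents)
  + OH → O:1 H:1
Element totals:
  C: 5
  H: 10
  O: 1
Molecular formula: C5H10O.
Molar mass = 86.134 g/mol.
Mass from O: 1 × 15.999 = 15.999 g/mol.
%O = 15.999 / 86.134 × 100 = 18.57%.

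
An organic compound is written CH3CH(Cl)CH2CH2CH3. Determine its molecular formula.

C5H11Cl

Atom tally by fragment:
  CH3 → C:1 H:3
  CH(Cl) → C:1 H:1 Cl:1
  CH2 → C:1 H:2
  CH2 → C:1 H:2
  CH3 → C:1 H:3
Element totals:
  C: 5
  H: 11
  Cl: 1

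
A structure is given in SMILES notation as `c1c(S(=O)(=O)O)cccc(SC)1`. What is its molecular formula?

C7H8O3S2

Atom tally by fragment:
  benzene ring core → C:6 H:6
  (− 2 ring H displaced by substituents)
  + SO3H → S:1 O:3 H:1
  + SCH3 → C:1 H:3 S:1
Element totals:
  C: 7
  H: 8
  O: 3
  S: 2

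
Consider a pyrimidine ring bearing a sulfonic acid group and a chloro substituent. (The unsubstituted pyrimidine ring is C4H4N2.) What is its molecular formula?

C4H3ClN2O3S

Atom tally by fragment:
  pyrimidine ring core → C:4 H:4 N:2
  (− 2 ring H displaced by substituents)
  + SO3H → S:1 O:3 H:1
  + Cl → Cl:1
Element totals:
  C: 4
  H: 3
  Cl: 1
  N: 2
  O: 3
  S: 1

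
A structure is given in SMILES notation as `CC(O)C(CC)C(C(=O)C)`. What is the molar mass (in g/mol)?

144.21 g/mol

Atom tally by fragment:
  CH3 → C:1 H:3
  CH(OH) → C:1 H:2 O:1
  CH(C2H5) → C:3 H:6
  CH2COCH3 → C:3 H:5 O:1
Element totals:
  C: 8
  H: 16
  O: 2
Molecular formula: C8H16O2.
  M = 8(12.011) + 16(1.008) + 2(15.999)
    = 96.088 + 16.128 + 31.998 = 144.214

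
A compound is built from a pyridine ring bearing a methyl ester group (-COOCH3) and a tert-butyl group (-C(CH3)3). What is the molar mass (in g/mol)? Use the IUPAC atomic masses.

193.25 g/mol

Atom tally by fragment:
  pyridine ring core → C:5 H:5 N:1
  (− 2 ring H displaced by substituents)
  + COOCH3 → C:2 H:3 O:2
  + C(CH3)3 → C:4 H:9
Element totals:
  C: 11
  H: 15
  N: 1
  O: 2
Molecular formula: C11H15NO2.
  M = 11(12.011) + 15(1.008) + 14.007 + 2(15.999)
    = 132.121 + 15.120 + 14.007 + 31.998 = 193.246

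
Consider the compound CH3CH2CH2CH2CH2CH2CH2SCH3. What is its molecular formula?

Element totals:
  C: 8
  H: 18
  S: 1

C8H18S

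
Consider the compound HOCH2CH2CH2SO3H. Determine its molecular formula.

C3H8O4S

Atom tally by fragment:
  HOCH2 → C:1 H:3 O:1
  CH2 → C:1 H:2
  CH2SO3H → C:1 H:3 S:1 O:3
Element totals:
  C: 3
  H: 8
  O: 4
  S: 1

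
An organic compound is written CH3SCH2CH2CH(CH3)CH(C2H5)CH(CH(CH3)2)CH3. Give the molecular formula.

C13H28S

Element totals:
  C: 13
  H: 28
  S: 1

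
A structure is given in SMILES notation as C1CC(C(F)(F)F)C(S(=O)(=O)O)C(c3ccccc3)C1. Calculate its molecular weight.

308.31 g/mol

Atom tally by fragment:
  cyclohexane ring core → C:6 H:12
  (− 3 ring H displaced by substituents)
  + CF3 → C:1 F:3
  + SO3H → S:1 O:3 H:1
  + C6H5 → C:6 H:5
Element totals:
  C: 13
  H: 15
  F: 3
  O: 3
  S: 1
Molecular formula: C13H15F3O3S.
  M = 13(12.011) + 15(1.008) + 3(18.998) + 3(15.999) + 32.06
    = 156.143 + 15.120 + 56.994 + 47.997 + 32.060 = 308.314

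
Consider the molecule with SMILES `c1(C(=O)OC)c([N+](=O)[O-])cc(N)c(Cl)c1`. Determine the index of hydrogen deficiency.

6

Atom tally by fragment:
  benzene ring core → C:6 H:6
  (− 4 ring H displaced by substituents)
  + COOCH3 → C:2 H:3 O:2
  + NO2 → N:1 O:2
  + NH2 → N:1 H:2
  + Cl → Cl:1
Element totals:
  C: 8
  H: 7
  Cl: 1
  N: 2
  O: 4
Molecular formula: C8H7ClN2O4.
DoU = (2C + 2 + N − H − X) / 2 = (2·8 + 2 + 2 − 7 − 1) / 2 = 6.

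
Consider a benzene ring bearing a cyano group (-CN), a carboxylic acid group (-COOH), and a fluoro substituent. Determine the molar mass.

165.12 g/mol

Atom tally by fragment:
  benzene ring core → C:6 H:6
  (− 3 ring H displaced by substituents)
  + CN → C:1 N:1
  + COOH → C:1 H:1 O:2
  + F → F:1
Element totals:
  C: 8
  H: 4
  F: 1
  N: 1
  O: 2
Molecular formula: C8H4FNO2.
  M = 8(12.011) + 4(1.008) + 18.998 + 14.007 + 2(15.999)
    = 96.088 + 4.032 + 18.998 + 14.007 + 31.998 = 165.123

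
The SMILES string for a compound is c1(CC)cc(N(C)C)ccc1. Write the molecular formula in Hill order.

Atom tally by fragment:
  benzene ring core → C:6 H:6
  (− 2 ring H displaced by substituents)
  + C2H5 → C:2 H:5
  + N(CH3)2 → N:1 C:2 H:6
Element totals:
  C: 10
  H: 15
  N: 1

C10H15N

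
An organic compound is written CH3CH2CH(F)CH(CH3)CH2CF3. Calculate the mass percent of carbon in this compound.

Element totals:
  C: 7
  H: 12
  F: 4
Molecular formula: C7H12F4.
Molar mass = 172.165 g/mol.
Mass from C: 7 × 12.011 = 84.077 g/mol.
%C = 84.077 / 172.165 × 100 = 48.84%.

48.84%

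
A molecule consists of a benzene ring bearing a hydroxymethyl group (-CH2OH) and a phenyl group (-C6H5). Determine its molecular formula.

C13H12O

Atom tally by fragment:
  benzene ring core → C:6 H:6
  (− 2 ring H displaced by substituents)
  + CH2OH → C:1 H:3 O:1
  + C6H5 → C:6 H:5
Element totals:
  C: 13
  H: 12
  O: 1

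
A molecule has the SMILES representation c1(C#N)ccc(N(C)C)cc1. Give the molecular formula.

Atom tally by fragment:
  benzene ring core → C:6 H:6
  (− 2 ring H displaced by substituents)
  + CN → C:1 N:1
  + N(CH3)2 → N:1 C:2 H:6
Element totals:
  C: 9
  H: 10
  N: 2

C9H10N2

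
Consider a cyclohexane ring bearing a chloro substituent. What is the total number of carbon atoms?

Atom tally by fragment:
  cyclohexane ring core → C:6 H:12
  (− 1 ring H displaced by substituents)
  + Cl → Cl:1
Element totals:
  C: 6
  H: 11
  Cl: 1

6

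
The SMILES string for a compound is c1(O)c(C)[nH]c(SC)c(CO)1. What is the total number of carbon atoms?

Atom tally by fragment:
  pyrrole ring core → C:4 H:5 N:1
  (− 4 ring H displaced by substituents)
  + OH → O:1 H:1
  + CH3 → C:1 H:3
  + SCH3 → C:1 H:3 S:1
  + CH2OH → C:1 H:3 O:1
Element totals:
  C: 7
  H: 11
  N: 1
  O: 2
  S: 1

7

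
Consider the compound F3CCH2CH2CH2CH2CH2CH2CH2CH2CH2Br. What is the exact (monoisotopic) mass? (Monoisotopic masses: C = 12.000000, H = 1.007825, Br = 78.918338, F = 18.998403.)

274.0544

Element totals:
  C: 10
  H: 18
  Br: 1
  F: 3
Molecular formula: C10H18BrF3.
  M = 10(12.0) + 18(1.007825) + 78.918338 + 3(18.998403)
    = 120.000000 + 18.140850 + 78.918338 + 56.995209 = 274.054397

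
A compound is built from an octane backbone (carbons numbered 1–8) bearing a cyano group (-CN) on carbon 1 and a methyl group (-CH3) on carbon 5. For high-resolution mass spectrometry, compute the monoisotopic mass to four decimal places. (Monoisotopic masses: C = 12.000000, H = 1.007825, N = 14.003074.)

Atom tally by fragment:
  NCCH2 → C:2 H:2 N:1
  CH2 → C:1 H:2
  CH2 → C:1 H:2
  CH2 → C:1 H:2
  CH(CH3) → C:2 H:4
  CH2 → C:1 H:2
  CH2 → C:1 H:2
  CH3 → C:1 H:3
Element totals:
  C: 10
  H: 19
  N: 1
Molecular formula: C10H19N.
  M = 10(12.0) + 19(1.007825) + 14.003074
    = 120.000000 + 19.148675 + 14.003074 = 153.151749

153.1517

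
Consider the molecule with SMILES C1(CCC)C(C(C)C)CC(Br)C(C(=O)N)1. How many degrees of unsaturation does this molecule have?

2

Atom tally by fragment:
  cyclopentane ring core → C:5 H:10
  (− 4 ring H displaced by substituents)
  + CH2CH2CH3 → C:3 H:7
  + CH(CH3)2 → C:3 H:7
  + Br → Br:1
  + CONH2 → C:1 H:2 O:1 N:1
Element totals:
  C: 12
  H: 22
  Br: 1
  N: 1
  O: 1
Molecular formula: C12H22BrNO.
DoU = (2C + 2 + N − H − X) / 2 = (2·12 + 2 + 1 − 22 − 1) / 2 = 2.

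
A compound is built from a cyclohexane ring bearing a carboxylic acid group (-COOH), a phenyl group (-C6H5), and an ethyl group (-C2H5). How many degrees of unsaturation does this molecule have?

6

Atom tally by fragment:
  cyclohexane ring core → C:6 H:12
  (− 3 ring H displaced by substituents)
  + COOH → C:1 H:1 O:2
  + C6H5 → C:6 H:5
  + C2H5 → C:2 H:5
Element totals:
  C: 15
  H: 20
  O: 2
Molecular formula: C15H20O2.
DoU = (2C + 2 + N − H − X) / 2 = (2·15 + 2 + 0 − 20 − 0) / 2 = 6.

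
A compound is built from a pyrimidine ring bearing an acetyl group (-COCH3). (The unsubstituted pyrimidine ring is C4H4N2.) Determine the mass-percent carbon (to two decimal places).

59.01%

Atom tally by fragment:
  pyrimidine ring core → C:4 H:4 N:2
  (− 1 ring H displaced by substituents)
  + COCH3 → C:2 H:3 O:1
Element totals:
  C: 6
  H: 6
  N: 2
  O: 1
Molecular formula: C6H6N2O.
Molar mass = 122.127 g/mol.
Mass from C: 6 × 12.011 = 72.066 g/mol.
%C = 72.066 / 122.127 × 100 = 59.01%.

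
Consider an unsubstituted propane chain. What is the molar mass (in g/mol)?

Atom tally by fragment:
  CH3 → C:1 H:3
  CH2 → C:1 H:2
  CH3 → C:1 H:3
Element totals:
  C: 3
  H: 8
Molecular formula: C3H8.
  M = 3(12.011) + 8(1.008)
    = 36.033 + 8.064 = 44.097

44.10 g/mol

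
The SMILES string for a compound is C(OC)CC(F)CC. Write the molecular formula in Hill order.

Atom tally by fragment:
  CH3OCH2 → C:2 H:5 O:1
  CH2 → C:1 H:2
  CH(F) → C:1 H:1 F:1
  CH2 → C:1 H:2
  CH3 → C:1 H:3
Element totals:
  C: 6
  H: 13
  F: 1
  O: 1

C6H13FO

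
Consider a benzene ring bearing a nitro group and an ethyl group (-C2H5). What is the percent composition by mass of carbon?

63.56%

Atom tally by fragment:
  benzene ring core → C:6 H:6
  (− 2 ring H displaced by substituents)
  + NO2 → N:1 O:2
  + C2H5 → C:2 H:5
Element totals:
  C: 8
  H: 9
  N: 1
  O: 2
Molecular formula: C8H9NO2.
Molar mass = 151.165 g/mol.
Mass from C: 8 × 12.011 = 96.088 g/mol.
%C = 96.088 / 151.165 × 100 = 63.56%.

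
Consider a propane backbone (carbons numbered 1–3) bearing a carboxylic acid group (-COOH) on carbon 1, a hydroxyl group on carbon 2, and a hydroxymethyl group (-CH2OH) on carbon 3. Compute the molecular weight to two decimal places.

134.13 g/mol

Atom tally by fragment:
  HOOCCH2 → C:2 H:3 O:2
  CH(OH) → C:1 H:2 O:1
  CH2CH2OH → C:2 H:5 O:1
Element totals:
  C: 5
  H: 10
  O: 4
Molecular formula: C5H10O4.
  M = 5(12.011) + 10(1.008) + 4(15.999)
    = 60.055 + 10.080 + 63.996 = 134.131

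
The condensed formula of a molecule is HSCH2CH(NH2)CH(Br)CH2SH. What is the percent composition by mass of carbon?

Atom tally by fragment:
  HSCH2 → C:1 H:3 S:1
  CH(NH2) → C:1 H:3 N:1
  CH(Br) → C:1 H:1 Br:1
  CH2SH → C:1 H:3 S:1
Element totals:
  C: 4
  H: 10
  Br: 1
  N: 1
  S: 2
Molecular formula: C4H10BrNS2.
Molar mass = 216.155 g/mol.
Mass from C: 4 × 12.011 = 48.044 g/mol.
%C = 48.044 / 216.155 × 100 = 22.23%.

22.23%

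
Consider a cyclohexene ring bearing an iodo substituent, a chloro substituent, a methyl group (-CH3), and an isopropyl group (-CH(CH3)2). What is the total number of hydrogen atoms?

Atom tally by fragment:
  cyclohexene ring core → C:6 H:10
  (− 4 ring H displaced by substituents)
  + I → I:1
  + Cl → Cl:1
  + CH3 → C:1 H:3
  + CH(CH3)2 → C:3 H:7
Element totals:
  C: 10
  H: 16
  Cl: 1
  I: 1

16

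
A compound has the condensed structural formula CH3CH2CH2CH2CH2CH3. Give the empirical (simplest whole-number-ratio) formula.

Atom tally by fragment:
  CH3 → C:1 H:3
  CH2 → C:1 H:2
  CH2 → C:1 H:2
  CH2 → C:1 H:2
  CH2 → C:1 H:2
  CH3 → C:1 H:3
Element totals:
  C: 6
  H: 14
Molecular formula: C6H14.
gcd of subscripts = 2; dividing each by 2:
  C: 6/2 = 3
  H: 14/2 = 7

C3H7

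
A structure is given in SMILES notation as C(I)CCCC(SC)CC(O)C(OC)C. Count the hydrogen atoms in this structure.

23

Atom tally by fragment:
  ICH2 → C:1 H:2 I:1
  CH2 → C:1 H:2
  CH2 → C:1 H:2
  CH2 → C:1 H:2
  CH(SCH3) → C:2 H:4 S:1
  CH2 → C:1 H:2
  CH(OH) → C:1 H:2 O:1
  CH(OCH3) → C:2 H:4 O:1
  CH3 → C:1 H:3
Element totals:
  C: 11
  H: 23
  I: 1
  O: 2
  S: 1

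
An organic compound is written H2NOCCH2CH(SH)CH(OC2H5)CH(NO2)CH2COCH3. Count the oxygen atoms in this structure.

5

Element totals:
  C: 10
  H: 18
  N: 2
  O: 5
  S: 1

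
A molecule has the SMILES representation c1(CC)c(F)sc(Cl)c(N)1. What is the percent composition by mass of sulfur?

Atom tally by fragment:
  thiophene ring core → C:4 H:4 S:1
  (− 4 ring H displaced by substituents)
  + C2H5 → C:2 H:5
  + F → F:1
  + Cl → Cl:1
  + NH2 → N:1 H:2
Element totals:
  C: 6
  H: 7
  Cl: 1
  F: 1
  N: 1
  S: 1
Molecular formula: C6H7ClFNS.
Molar mass = 179.637 g/mol.
Mass from S: 1 × 32.06 = 32.060 g/mol.
%S = 32.060 / 179.637 × 100 = 17.85%.

17.85%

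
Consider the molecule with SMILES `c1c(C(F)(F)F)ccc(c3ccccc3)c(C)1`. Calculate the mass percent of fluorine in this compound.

24.13%

Atom tally by fragment:
  benzene ring core → C:6 H:6
  (− 3 ring H displaced by substituents)
  + CF3 → C:1 F:3
  + C6H5 → C:6 H:5
  + CH3 → C:1 H:3
Element totals:
  C: 14
  H: 11
  F: 3
Molecular formula: C14H11F3.
Molar mass = 236.236 g/mol.
Mass from F: 3 × 18.998 = 56.994 g/mol.
%F = 56.994 / 236.236 × 100 = 24.13%.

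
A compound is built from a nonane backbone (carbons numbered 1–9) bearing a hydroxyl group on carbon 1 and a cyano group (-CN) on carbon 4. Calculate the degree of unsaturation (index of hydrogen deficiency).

2

Atom tally by fragment:
  HOCH2 → C:1 H:3 O:1
  CH2 → C:1 H:2
  CH2 → C:1 H:2
  CH(CN) → C:2 H:1 N:1
  CH2 → C:1 H:2
  CH2 → C:1 H:2
  CH2 → C:1 H:2
  CH2 → C:1 H:2
  CH3 → C:1 H:3
Element totals:
  C: 10
  H: 19
  N: 1
  O: 1
Molecular formula: C10H19NO.
DoU = (2C + 2 + N − H − X) / 2 = (2·10 + 2 + 1 − 19 − 0) / 2 = 2.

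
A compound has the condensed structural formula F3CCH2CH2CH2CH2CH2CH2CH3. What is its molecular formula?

C8H15F3

Element totals:
  C: 8
  H: 15
  F: 3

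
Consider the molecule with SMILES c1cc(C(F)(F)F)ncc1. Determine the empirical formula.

C6H4F3N

Atom tally by fragment:
  pyridine ring core → C:5 H:5 N:1
  (− 1 ring H displaced by substituents)
  + CF3 → C:1 F:3
Element totals:
  C: 6
  H: 4
  F: 3
  N: 1
Molecular formula: C6H4F3N.
gcd of subscripts (6, 3, 4, 1) = 1, so the empirical formula equals the molecular formula.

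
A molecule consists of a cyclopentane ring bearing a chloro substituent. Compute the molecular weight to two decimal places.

104.58 g/mol

Atom tally by fragment:
  cyclopentane ring core → C:5 H:10
  (− 1 ring H displaced by substituents)
  + Cl → Cl:1
Element totals:
  C: 5
  H: 9
  Cl: 1
Molecular formula: C5H9Cl.
  M = 5(12.011) + 9(1.008) + 35.45
    = 60.055 + 9.072 + 35.450 = 104.577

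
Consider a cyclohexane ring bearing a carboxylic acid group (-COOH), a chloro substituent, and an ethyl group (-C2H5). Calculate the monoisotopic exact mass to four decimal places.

190.0761

Atom tally by fragment:
  cyclohexane ring core → C:6 H:12
  (− 3 ring H displaced by substituents)
  + COOH → C:1 H:1 O:2
  + Cl → Cl:1
  + C2H5 → C:2 H:5
Element totals:
  C: 9
  H: 15
  Cl: 1
  O: 2
Molecular formula: C9H15ClO2.
  M = 9(12.0) + 15(1.007825) + 34.968853 + 2(15.994915)
    = 108.000000 + 15.117375 + 34.968853 + 31.989830 = 190.076058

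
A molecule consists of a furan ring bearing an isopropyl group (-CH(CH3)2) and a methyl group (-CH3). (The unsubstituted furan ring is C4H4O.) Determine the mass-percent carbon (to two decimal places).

Atom tally by fragment:
  furan ring core → C:4 H:4 O:1
  (− 2 ring H displaced by substituents)
  + CH(CH3)2 → C:3 H:7
  + CH3 → C:1 H:3
Element totals:
  C: 8
  H: 12
  O: 1
Molecular formula: C8H12O.
Molar mass = 124.183 g/mol.
Mass from C: 8 × 12.011 = 96.088 g/mol.
%C = 96.088 / 124.183 × 100 = 77.38%.

77.38%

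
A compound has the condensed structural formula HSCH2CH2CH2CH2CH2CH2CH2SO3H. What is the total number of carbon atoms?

Atom tally by fragment:
  HSCH2 → C:1 H:3 S:1
  CH2 → C:1 H:2
  CH2 → C:1 H:2
  CH2 → C:1 H:2
  CH2 → C:1 H:2
  CH2 → C:1 H:2
  CH2SO3H → C:1 H:3 S:1 O:3
Element totals:
  C: 7
  H: 16
  O: 3
  S: 2

7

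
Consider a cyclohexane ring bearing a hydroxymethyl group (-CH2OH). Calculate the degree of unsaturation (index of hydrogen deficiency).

1

Atom tally by fragment:
  cyclohexane ring core → C:6 H:12
  (− 1 ring H displaced by substituents)
  + CH2OH → C:1 H:3 O:1
Element totals:
  C: 7
  H: 14
  O: 1
Molecular formula: C7H14O.
DoU = (2C + 2 + N − H − X) / 2 = (2·7 + 2 + 0 − 14 − 0) / 2 = 1.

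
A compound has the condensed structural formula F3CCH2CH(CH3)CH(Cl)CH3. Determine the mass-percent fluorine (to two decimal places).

Element totals:
  C: 6
  H: 10
  Cl: 1
  F: 3
Molecular formula: C6H10ClF3.
Molar mass = 174.590 g/mol.
Mass from F: 3 × 18.998 = 56.994 g/mol.
%F = 56.994 / 174.590 × 100 = 32.64%.

32.64%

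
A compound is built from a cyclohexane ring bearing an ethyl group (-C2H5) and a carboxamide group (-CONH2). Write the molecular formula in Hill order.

Atom tally by fragment:
  cyclohexane ring core → C:6 H:12
  (− 2 ring H displaced by substituents)
  + C2H5 → C:2 H:5
  + CONH2 → C:1 H:2 O:1 N:1
Element totals:
  C: 9
  H: 17
  N: 1
  O: 1

C9H17NO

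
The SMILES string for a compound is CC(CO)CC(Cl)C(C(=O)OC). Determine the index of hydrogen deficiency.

Atom tally by fragment:
  CH3 → C:1 H:3
  CH(CH2OH) → C:2 H:4 O:1
  CH2 → C:1 H:2
  CH(Cl) → C:1 H:1 Cl:1
  CH2COOCH3 → C:3 H:5 O:2
Element totals:
  C: 8
  H: 15
  Cl: 1
  O: 3
Molecular formula: C8H15ClO3.
DoU = (2C + 2 + N − H − X) / 2 = (2·8 + 2 + 0 − 15 − 1) / 2 = 1.

1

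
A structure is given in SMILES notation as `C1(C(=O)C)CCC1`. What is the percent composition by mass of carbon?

Atom tally by fragment:
  cyclobutane ring core → C:4 H:8
  (− 1 ring H displaced by substituents)
  + COCH3 → C:2 H:3 O:1
Element totals:
  C: 6
  H: 10
  O: 1
Molecular formula: C6H10O.
Molar mass = 98.145 g/mol.
Mass from C: 6 × 12.011 = 72.066 g/mol.
%C = 72.066 / 98.145 × 100 = 73.43%.

73.43%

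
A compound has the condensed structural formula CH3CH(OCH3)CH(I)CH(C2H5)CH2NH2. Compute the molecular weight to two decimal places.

Atom tally by fragment:
  CH3 → C:1 H:3
  CH(OCH3) → C:2 H:4 O:1
  CH(I) → C:1 H:1 I:1
  CH(C2H5) → C:3 H:6
  CH2NH2 → C:1 H:4 N:1
Element totals:
  C: 8
  H: 18
  I: 1
  N: 1
  O: 1
Molecular formula: C8H18INO.
  M = 8(12.011) + 18(1.008) + 126.904 + 14.007 + 15.999
    = 96.088 + 18.144 + 126.904 + 14.007 + 15.999 = 271.142

271.14 g/mol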